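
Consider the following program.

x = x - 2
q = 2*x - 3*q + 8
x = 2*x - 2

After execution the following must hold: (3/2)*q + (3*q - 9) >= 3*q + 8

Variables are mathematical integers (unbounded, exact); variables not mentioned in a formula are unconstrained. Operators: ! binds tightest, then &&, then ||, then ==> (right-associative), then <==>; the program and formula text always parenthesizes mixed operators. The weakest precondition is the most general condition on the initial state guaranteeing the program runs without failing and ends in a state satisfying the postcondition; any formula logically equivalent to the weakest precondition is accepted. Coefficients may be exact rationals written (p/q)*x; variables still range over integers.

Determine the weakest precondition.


Working backward. After the program, the postcondition (3/2)*q + (3*q - 9) >= 3*q + 8 must hold; in canonical form it is (3/2)*q >= 17.
Before x := 2*x - 2: (3/2)*q >= 17
Before q := 2*x - 3*q + 8: 3*x >= (9/2)*q + 5
Before x := x - 2: 3*x >= (9/2)*q + 11
Answer: WP = 3*x >= (9/2)*q + 11


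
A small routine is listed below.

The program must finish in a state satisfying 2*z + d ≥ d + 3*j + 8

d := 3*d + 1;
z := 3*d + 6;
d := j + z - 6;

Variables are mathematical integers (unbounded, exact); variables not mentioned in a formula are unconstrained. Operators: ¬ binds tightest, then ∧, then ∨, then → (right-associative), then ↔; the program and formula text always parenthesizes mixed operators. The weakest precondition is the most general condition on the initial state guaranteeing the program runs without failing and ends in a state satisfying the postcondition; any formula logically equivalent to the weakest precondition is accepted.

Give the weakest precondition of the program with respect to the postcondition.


Working backward. After the program, the postcondition 2*z + d ≥ d + 3*j + 8 must hold; in canonical form it is 2*z ≥ 3*j + 8.
Before d := j + z - 6: 2*z ≥ 3*j + 8
Before z := 3*d + 6: 6*d ≥ 3*j - 4
Before d := 3*d + 1: 18*d ≥ 3*j - 10
Answer: WP = 18*d ≥ 3*j - 10


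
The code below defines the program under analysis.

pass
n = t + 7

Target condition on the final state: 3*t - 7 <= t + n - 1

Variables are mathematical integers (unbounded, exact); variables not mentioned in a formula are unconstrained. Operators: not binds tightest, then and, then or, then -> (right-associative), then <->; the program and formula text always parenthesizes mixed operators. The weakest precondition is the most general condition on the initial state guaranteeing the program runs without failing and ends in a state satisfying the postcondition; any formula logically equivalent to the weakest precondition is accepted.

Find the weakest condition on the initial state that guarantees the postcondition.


Working backward. After the program, the postcondition 3*t - 7 <= t + n - 1 must hold; in canonical form it is 2*t <= n + 6.
Before n := t + 7: t <= 13
Before skip: t <= 13
Answer: WP = t <= 13


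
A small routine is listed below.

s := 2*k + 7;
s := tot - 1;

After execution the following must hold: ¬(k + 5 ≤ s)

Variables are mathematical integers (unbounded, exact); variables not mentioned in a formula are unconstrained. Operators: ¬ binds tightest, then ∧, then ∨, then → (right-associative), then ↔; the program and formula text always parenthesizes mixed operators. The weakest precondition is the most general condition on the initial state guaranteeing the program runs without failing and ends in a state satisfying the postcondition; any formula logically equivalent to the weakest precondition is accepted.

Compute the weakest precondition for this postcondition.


Working backward. After the program, the postcondition ¬(k + 5 ≤ s) must hold; in canonical form it is ¬(k ≤ s - 5).
Before s := tot - 1: ¬(k ≤ tot - 6)
Before s := 2*k + 7: ¬(k ≤ tot - 6)
Answer: WP = ¬(k ≤ tot - 6)


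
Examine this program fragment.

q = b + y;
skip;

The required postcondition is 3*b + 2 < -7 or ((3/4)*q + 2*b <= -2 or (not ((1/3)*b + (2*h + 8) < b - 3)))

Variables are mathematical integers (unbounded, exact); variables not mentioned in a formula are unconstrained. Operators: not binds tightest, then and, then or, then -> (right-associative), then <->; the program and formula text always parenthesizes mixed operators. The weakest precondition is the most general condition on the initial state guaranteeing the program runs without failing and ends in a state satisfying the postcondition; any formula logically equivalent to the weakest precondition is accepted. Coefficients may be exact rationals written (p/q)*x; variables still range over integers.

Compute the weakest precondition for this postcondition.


Working backward. After the program, the postcondition 3*b + 2 < -7 or ((3/4)*q + 2*b <= -2 or (not ((1/3)*b + (2*h + 8) < b - 3))) must hold; in canonical form it is 3*b < -9 or 2*b + (3/4)*q <= -2 or (not (2*h < (2/3)*b - 11)).
Before skip: 3*b < -9 or 2*b + (3/4)*q <= -2 or (not (2*h < (2/3)*b - 11))
Before q := b + y: 3*b < -9 or (11/4)*b + (3/4)*y <= -2 or (not (2*h < (2/3)*b - 11))
Answer: WP = 3*b < -9 or (11/4)*b + (3/4)*y <= -2 or (not (2*h < (2/3)*b - 11))


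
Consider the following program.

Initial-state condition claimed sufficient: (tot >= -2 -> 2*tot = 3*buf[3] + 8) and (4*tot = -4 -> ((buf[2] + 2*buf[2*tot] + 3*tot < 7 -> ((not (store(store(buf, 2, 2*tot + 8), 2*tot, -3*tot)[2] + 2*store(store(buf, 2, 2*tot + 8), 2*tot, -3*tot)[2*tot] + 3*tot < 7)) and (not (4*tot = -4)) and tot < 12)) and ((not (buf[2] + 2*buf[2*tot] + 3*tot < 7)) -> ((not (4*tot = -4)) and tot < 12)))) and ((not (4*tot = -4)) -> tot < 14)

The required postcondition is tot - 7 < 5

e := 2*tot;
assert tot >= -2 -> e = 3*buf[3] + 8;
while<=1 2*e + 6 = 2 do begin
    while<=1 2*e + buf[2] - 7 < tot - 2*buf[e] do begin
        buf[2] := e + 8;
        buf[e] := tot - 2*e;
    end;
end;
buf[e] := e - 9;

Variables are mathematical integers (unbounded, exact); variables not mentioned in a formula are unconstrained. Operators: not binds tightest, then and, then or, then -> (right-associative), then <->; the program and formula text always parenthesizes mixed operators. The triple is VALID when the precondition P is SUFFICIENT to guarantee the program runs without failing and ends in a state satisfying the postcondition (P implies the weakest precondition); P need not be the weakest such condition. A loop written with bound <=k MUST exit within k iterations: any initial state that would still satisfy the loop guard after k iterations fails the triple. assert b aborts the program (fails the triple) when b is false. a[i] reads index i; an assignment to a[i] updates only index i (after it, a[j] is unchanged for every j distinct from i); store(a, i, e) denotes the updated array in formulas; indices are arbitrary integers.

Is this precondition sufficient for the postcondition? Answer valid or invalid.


Working backward. After the program, the postcondition tot - 7 < 5 must hold; in canonical form it is tot < 12.
Before buf[e] := e - 9: tot < 12
Before the loop (bound <=1), unroll the exhaustion recursion (WP_0 = exit-now case; WP_j = one more guarded iteration, up to j = 1):
  WP_0: (not (2*e = -4)) and tot < 12
  WP_1: (2*e = -4 -> ((buf[2] + 2*buf[e] + 2*e < tot + 7 -> ((not (store(store(buf, 2, e + 8), e, -2*e + tot)[2] + 2*store(store(buf, 2, e + 8), e, -2*e + tot)[e] + 2*e < tot + 7)) and (not (2*e = -4)) and tot < 12)) and ((not (buf[2] + 2*buf[e] + 2*e < tot + 7)) -> ((not (2*e = -4)) and tot < 12)))) and ((not (2*e = -4)) -> tot < 12)
So before the loop: (2*e = -4 -> ((buf[2] + 2*buf[e] + 2*e < tot + 7 -> ((not (store(store(buf, 2, e + 8), e, -2*e + tot)[2] + 2*store(store(buf, 2, e + 8), e, -2*e + tot)[e] + 2*e < tot + 7)) and (not (2*e = -4)) and tot < 12)) and ((not (buf[2] + 2*buf[e] + 2*e < tot + 7)) -> ((not (2*e = -4)) and tot < 12)))) and ((not (2*e = -4)) -> tot < 12)
Before assert tot >= -2 -> e = 3*buf[3] + 8: (tot >= -2 -> e = 3*buf[3] + 8) and (2*e = -4 -> ((buf[2] + 2*buf[e] + 2*e < tot + 7 -> ((not (store(store(buf, 2, e + 8), e, -2*e + tot)[2] + 2*store(store(buf, 2, e + 8), e, -2*e + tot)[e] + 2*e < tot + 7)) and (not (2*e = -4)) and tot < 12)) and ((not (buf[2] + 2*buf[e] + 2*e < tot + 7)) -> ((not (2*e = -4)) and tot < 12)))) and ((not (2*e = -4)) -> tot < 12)
Before e := 2*tot: (tot >= -2 -> 2*tot = 3*buf[3] + 8) and (4*tot = -4 -> ((buf[2] + 2*buf[2*tot] + 3*tot < 7 -> ((not (store(store(buf, 2, 2*tot + 8), 2*tot, -3*tot)[2] + 2*store(store(buf, 2, 2*tot + 8), 2*tot, -3*tot)[2*tot] + 3*tot < 7)) and (not (4*tot = -4)) and tot < 12)) and ((not (buf[2] + 2*buf[2*tot] + 3*tot < 7)) -> ((not (4*tot = -4)) and tot < 12)))) and ((not (4*tot = -4)) -> tot < 12)
The weakest precondition is (tot >= -2 -> 2*tot = 3*buf[3] + 8) and (4*tot = -4 -> ((buf[2] + 2*buf[2*tot] + 3*tot < 7 -> ((not (store(store(buf, 2, 2*tot + 8), 2*tot, -3*tot)[2] + 2*store(store(buf, 2, 2*tot + 8), 2*tot, -3*tot)[2*tot] + 3*tot < 7)) and (not (4*tot = -4)) and tot < 12)) and ((not (buf[2] + 2*buf[2*tot] + 3*tot < 7)) -> ((not (4*tot = -4)) and tot < 12)))) and ((not (4*tot = -4)) -> tot < 12).
Check whether (tot >= -2 -> 2*tot = 3*buf[3] + 8) and (4*tot = -4 -> ((buf[2] + 2*buf[2*tot] + 3*tot < 7 -> ((not (store(store(buf, 2, 2*tot + 8), 2*tot, -3*tot)[2] + 2*store(store(buf, 2, 2*tot + 8), 2*tot, -3*tot)[2*tot] + 3*tot < 7)) and (not (4*tot = -4)) and tot < 12)) and ((not (buf[2] + 2*buf[2*tot] + 3*tot < 7)) -> ((not (4*tot = -4)) and tot < 12)))) and ((not (4*tot = -4)) -> tot < 14) implies it.
Countermodel: at the initial state buf = {[2] = 6, [3] = 6, [26] = 6, elsewhere 6}, tot = 13, the precondition holds but the weakest precondition fails.
Answer: invalid


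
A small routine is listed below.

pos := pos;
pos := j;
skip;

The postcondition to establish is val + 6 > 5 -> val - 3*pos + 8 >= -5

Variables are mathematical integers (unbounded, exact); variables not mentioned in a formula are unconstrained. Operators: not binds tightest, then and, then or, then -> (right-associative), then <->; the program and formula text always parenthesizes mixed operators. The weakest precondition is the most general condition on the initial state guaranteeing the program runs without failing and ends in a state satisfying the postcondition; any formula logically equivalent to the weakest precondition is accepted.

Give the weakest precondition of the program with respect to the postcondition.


Working backward. After the program, the postcondition val + 6 > 5 -> val - 3*pos + 8 >= -5 must hold; in canonical form it is val > -1 -> val >= 3*pos - 13.
Before skip: val > -1 -> val >= 3*pos - 13
Before pos := j: val > -1 -> val >= 3*j - 13
Before pos := pos: val > -1 -> val >= 3*j - 13
Answer: WP = val > -1 -> val >= 3*j - 13


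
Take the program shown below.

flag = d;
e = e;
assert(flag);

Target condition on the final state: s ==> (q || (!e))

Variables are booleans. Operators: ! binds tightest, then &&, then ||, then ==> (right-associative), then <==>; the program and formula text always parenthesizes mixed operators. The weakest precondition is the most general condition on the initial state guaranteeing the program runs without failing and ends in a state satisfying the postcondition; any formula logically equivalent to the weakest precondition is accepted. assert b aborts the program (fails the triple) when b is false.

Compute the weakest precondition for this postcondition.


Working backward. After the program, s ==> (q || (!e)) must hold.
Before assert flag: flag && (s ==> (q || (!e)))
Before e := e: flag && (s ==> (q || (!e)))
Before flag := d: d && (s ==> (q || (!e)))
Answer: WP = d && (s ==> (q || (!e)))


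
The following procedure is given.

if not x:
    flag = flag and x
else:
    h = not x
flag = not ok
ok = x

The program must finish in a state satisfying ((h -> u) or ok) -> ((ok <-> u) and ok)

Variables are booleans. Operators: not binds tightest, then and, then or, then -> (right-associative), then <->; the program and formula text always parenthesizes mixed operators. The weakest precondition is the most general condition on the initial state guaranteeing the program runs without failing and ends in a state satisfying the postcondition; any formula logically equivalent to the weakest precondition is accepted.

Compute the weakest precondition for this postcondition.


Working backward. After the program, ((h -> u) or ok) -> ((ok <-> u) and ok) must hold.
Before ok := x: ((h -> u) or x) -> ((x <-> u) and x)
Before flag := not ok: ((h -> u) or x) -> ((x <-> u) and x)
Then branch requires ((h -> u) or x) -> ((x <-> u) and x); else branch requires (((not x) -> u) or x) -> ((x <-> u) and x).
Before the if: ((not x) -> (((h -> u) or x) -> ((x <-> u) and x))) and (x -> ((((not x) -> u) or x) -> ((x <-> u) and x)))
Answer: WP = ((not x) -> (((h -> u) or x) -> ((x <-> u) and x))) and (x -> ((((not x) -> u) or x) -> ((x <-> u) and x)))


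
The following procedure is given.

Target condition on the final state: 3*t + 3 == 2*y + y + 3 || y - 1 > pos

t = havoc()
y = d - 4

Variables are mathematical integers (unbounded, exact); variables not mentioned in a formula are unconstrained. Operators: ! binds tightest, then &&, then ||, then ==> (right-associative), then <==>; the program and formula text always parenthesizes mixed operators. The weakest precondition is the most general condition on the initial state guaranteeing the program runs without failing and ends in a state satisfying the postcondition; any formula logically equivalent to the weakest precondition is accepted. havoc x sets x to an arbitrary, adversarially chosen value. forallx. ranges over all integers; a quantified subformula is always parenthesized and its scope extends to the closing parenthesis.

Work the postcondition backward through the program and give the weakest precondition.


Working backward. After the program, the postcondition 3*t + 3 == 2*y + y + 3 || y - 1 > pos must hold; in canonical form it is 3*t == 3*y || y > pos + 1.
Before y := d - 4: 3*t == 3*d - 12 || d > pos + 5
Before havoc t: forall t_1. (3*t_1 == 3*d - 12 || d > pos + 5)
Answer: WP = forall t_1. (3*t_1 == 3*d - 12 || d > pos + 5)


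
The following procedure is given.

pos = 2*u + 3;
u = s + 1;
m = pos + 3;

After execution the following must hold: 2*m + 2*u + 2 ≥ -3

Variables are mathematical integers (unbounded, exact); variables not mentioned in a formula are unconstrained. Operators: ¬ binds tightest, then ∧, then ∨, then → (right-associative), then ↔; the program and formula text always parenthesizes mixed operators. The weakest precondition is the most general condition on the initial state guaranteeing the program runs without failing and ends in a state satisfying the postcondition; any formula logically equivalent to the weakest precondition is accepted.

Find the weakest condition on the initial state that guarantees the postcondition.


Working backward. After the program, the postcondition 2*m + 2*u + 2 ≥ -3 must hold; in canonical form it is 2*m + 2*u ≥ -5.
Before m := pos + 3: 2*pos + 2*u ≥ -11
Before u := s + 1: 2*pos + 2*s ≥ -13
Before pos := 2*u + 3: 2*s + 4*u ≥ -19
Answer: WP = 2*s + 4*u ≥ -19


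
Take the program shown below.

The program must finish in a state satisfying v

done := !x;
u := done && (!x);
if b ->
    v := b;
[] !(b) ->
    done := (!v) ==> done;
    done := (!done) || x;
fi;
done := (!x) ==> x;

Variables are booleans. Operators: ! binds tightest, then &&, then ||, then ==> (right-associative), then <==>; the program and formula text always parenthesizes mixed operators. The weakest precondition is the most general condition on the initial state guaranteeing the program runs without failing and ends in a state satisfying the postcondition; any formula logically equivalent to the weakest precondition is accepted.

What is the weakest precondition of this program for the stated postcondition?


Working backward. After the program, v must hold.
Before done := (!x) ==> x: v
Then branch requires b; else branch requires v.
Before the if: (!b) ==> v
Before u := done && (!x): (!b) ==> v
Before done := !x: (!b) ==> v
Answer: WP = (!b) ==> v


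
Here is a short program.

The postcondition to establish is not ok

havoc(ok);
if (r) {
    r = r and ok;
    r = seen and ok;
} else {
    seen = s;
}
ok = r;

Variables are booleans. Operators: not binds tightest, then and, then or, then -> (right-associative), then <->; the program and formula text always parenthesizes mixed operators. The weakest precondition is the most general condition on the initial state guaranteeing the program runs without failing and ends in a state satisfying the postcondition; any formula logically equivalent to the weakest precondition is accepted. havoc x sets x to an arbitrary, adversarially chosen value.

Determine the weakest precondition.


Working backward. After the program, not ok must hold.
Before ok := r: not r
Then branch requires not (seen and ok); else branch requires not r.
Before the if: r -> (not (seen and ok))
Before havoc ok: r -> (not seen)
Answer: WP = r -> (not seen)


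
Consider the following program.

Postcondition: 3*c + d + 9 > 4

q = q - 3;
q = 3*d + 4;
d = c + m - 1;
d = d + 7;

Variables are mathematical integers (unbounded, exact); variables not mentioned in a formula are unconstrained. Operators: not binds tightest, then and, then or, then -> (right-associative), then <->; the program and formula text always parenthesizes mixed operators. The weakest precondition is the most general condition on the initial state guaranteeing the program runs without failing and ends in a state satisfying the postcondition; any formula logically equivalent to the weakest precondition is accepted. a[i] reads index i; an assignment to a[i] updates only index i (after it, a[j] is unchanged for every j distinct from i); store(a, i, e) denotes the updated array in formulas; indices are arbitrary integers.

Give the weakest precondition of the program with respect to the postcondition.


Working backward. After the program, the postcondition 3*c + d + 9 > 4 must hold; in canonical form it is 3*c + d > -5.
Before d := d + 7: 3*c + d > -12
Before d := c + m - 1: 4*c + m > -11
Before q := 3*d + 4: 4*c + m > -11
Before q := q - 3: 4*c + m > -11
Answer: WP = 4*c + m > -11


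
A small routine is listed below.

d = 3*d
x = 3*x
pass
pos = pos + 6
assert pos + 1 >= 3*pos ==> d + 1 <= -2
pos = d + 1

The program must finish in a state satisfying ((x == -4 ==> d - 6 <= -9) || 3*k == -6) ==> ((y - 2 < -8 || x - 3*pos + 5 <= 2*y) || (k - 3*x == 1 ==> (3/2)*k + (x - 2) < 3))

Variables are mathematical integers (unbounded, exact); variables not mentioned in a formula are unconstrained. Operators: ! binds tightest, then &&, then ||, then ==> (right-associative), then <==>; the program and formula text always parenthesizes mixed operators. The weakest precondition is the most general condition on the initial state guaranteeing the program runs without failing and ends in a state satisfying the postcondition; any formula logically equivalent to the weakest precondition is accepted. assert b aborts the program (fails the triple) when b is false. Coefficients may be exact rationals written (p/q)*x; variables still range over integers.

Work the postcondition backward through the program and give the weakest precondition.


Working backward. After the program, the postcondition ((x == -4 ==> d - 6 <= -9) || 3*k == -6) ==> ((y - 2 < -8 || x - 3*pos + 5 <= 2*y) || (k - 3*x == 1 ==> (3/2)*k + (x - 2) < 3)) must hold; in canonical form it is ((x == -4 ==> d <= -3) || 3*k == -6) ==> (y < -6 || x <= 3*pos + 2*y - 5 || (k == 3*x + 1 ==> (3/2)*k + x < 5)).
Before pos := d + 1: ((x == -4 ==> d <= -3) || 3*k == -6) ==> (y < -6 || x <= 3*d + 2*y - 2 || (k == 3*x + 1 ==> (3/2)*k + x < 5))
Before assert pos + 1 >= 3*pos ==> d + 1 <= -2: (2*pos <= 1 ==> d <= -3) && (((x == -4 ==> d <= -3) || 3*k == -6) ==> (y < -6 || x <= 3*d + 2*y - 2 || (k == 3*x + 1 ==> (3/2)*k + x < 5)))
Before pos := pos + 6: (2*pos <= -11 ==> d <= -3) && (((x == -4 ==> d <= -3) || 3*k == -6) ==> (y < -6 || x <= 3*d + 2*y - 2 || (k == 3*x + 1 ==> (3/2)*k + x < 5)))
Before skip: (2*pos <= -11 ==> d <= -3) && (((x == -4 ==> d <= -3) || 3*k == -6) ==> (y < -6 || x <= 3*d + 2*y - 2 || (k == 3*x + 1 ==> (3/2)*k + x < 5)))
Before x := 3*x: (2*pos <= -11 ==> d <= -3) && (((3*x == -4 ==> d <= -3) || 3*k == -6) ==> (y < -6 || 3*x <= 3*d + 2*y - 2 || (k == 9*x + 1 ==> (3/2)*k + 3*x < 5)))
Before d := 3*d: (2*pos <= -11 ==> 3*d <= -3) && (((3*x == -4 ==> 3*d <= -3) || 3*k == -6) ==> (y < -6 || 3*x <= 9*d + 2*y - 2 || (k == 9*x + 1 ==> (3/2)*k + 3*x < 5)))
Answer: WP = (2*pos <= -11 ==> 3*d <= -3) && (((3*x == -4 ==> 3*d <= -3) || 3*k == -6) ==> (y < -6 || 3*x <= 9*d + 2*y - 2 || (k == 9*x + 1 ==> (3/2)*k + 3*x < 5)))


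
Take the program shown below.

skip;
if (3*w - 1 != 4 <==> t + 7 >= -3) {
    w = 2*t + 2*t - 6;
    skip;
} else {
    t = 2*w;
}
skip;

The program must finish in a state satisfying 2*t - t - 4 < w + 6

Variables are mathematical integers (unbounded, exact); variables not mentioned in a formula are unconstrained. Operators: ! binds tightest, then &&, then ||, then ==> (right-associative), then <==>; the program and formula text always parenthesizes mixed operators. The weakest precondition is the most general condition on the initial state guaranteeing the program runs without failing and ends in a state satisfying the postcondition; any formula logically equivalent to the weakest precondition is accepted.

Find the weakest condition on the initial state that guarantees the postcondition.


Working backward. After the program, the postcondition 2*t - t - 4 < w + 6 must hold; in canonical form it is t < w + 10.
Before skip: t < w + 10
Then branch requires 3*t > -4; else branch requires w < 10.
Before the if: ((3*w != 5 <==> t >= -10) ==> 3*t > -4) && ((!(3*w != 5 <==> t >= -10)) ==> w < 10)
Before skip: ((3*w != 5 <==> t >= -10) ==> 3*t > -4) && ((!(3*w != 5 <==> t >= -10)) ==> w < 10)
Answer: WP = ((3*w != 5 <==> t >= -10) ==> 3*t > -4) && ((!(3*w != 5 <==> t >= -10)) ==> w < 10)


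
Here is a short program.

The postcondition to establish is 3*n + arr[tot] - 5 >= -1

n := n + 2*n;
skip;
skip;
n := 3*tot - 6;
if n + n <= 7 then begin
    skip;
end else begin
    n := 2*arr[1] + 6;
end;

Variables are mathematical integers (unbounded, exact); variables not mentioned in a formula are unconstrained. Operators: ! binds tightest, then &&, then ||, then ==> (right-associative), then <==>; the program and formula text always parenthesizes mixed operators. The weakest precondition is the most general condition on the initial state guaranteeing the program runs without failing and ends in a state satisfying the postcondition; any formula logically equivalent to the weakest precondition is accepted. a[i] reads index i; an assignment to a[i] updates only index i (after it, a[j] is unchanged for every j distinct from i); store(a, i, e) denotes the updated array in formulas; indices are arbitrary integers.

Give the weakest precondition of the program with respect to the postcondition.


Working backward. After the program, the postcondition 3*n + arr[tot] - 5 >= -1 must hold; in canonical form it is arr[tot] + 3*n >= 4.
Then branch requires arr[tot] + 3*n >= 4; else branch requires 6*arr[1] + arr[tot] >= -14.
Before the if: (2*n <= 7 ==> arr[tot] + 3*n >= 4) && ((!(2*n <= 7)) ==> 6*arr[1] + arr[tot] >= -14)
Before n := 3*tot - 6: (6*tot <= 19 ==> arr[tot] + 9*tot >= 22) && ((!(6*tot <= 19)) ==> 6*arr[1] + arr[tot] >= -14)
Before skip: (6*tot <= 19 ==> arr[tot] + 9*tot >= 22) && ((!(6*tot <= 19)) ==> 6*arr[1] + arr[tot] >= -14)
Before skip: (6*tot <= 19 ==> arr[tot] + 9*tot >= 22) && ((!(6*tot <= 19)) ==> 6*arr[1] + arr[tot] >= -14)
Before n := n + 2*n: (6*tot <= 19 ==> arr[tot] + 9*tot >= 22) && ((!(6*tot <= 19)) ==> 6*arr[1] + arr[tot] >= -14)
Answer: WP = (6*tot <= 19 ==> arr[tot] + 9*tot >= 22) && ((!(6*tot <= 19)) ==> 6*arr[1] + arr[tot] >= -14)


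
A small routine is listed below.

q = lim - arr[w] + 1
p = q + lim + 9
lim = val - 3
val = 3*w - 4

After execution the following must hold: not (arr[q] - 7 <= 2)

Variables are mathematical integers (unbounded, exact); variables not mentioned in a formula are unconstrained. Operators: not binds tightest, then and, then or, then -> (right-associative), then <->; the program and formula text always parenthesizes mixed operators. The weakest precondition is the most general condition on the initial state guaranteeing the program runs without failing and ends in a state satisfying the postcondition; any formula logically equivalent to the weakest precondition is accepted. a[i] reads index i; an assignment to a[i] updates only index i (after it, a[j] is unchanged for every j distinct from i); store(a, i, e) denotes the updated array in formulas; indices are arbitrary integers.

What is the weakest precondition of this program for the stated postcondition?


Working backward. After the program, the postcondition not (arr[q] - 7 <= 2) must hold; in canonical form it is not (arr[q] <= 9).
Before val := 3*w - 4: not (arr[q] <= 9)
Before lim := val - 3: not (arr[q] <= 9)
Before p := q + lim + 9: not (arr[q] <= 9)
Before q := lim - arr[w] + 1: not (arr[-arr[w] + lim + 1] <= 9)
Answer: WP = not (arr[-arr[w] + lim + 1] <= 9)


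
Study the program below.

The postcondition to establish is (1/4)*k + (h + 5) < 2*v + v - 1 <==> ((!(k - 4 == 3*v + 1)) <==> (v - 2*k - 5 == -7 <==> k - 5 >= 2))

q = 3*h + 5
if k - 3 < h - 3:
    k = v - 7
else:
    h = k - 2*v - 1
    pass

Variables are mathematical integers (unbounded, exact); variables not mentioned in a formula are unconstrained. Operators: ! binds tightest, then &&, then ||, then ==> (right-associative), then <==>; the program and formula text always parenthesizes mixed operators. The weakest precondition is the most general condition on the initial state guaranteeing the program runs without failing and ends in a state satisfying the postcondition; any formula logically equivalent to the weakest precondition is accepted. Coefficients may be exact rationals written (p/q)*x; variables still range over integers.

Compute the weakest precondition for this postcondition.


Working backward. After the program, the postcondition (1/4)*k + (h + 5) < 2*v + v - 1 <==> ((!(k - 4 == 3*v + 1)) <==> (v - 2*k - 5 == -7 <==> k - 5 >= 2)) must hold; in canonical form it is h + (1/4)*k < 3*v - 6 <==> ((!(k == 3*v + 5)) <==> (v == 2*k - 2 <==> k >= 7)).
Then branch requires h < (11/4)*v - 17/4 <==> ((!(2*v == -12)) <==> (v == 16 <==> v >= 14)); else branch requires (5/4)*k < 5*v - 5 <==> ((!(k == 3*v + 5)) <==> (v == 2*k - 2 <==> k >= 7)).
Before the if: (k < h ==> (h < (11/4)*v - 17/4 <==> ((!(2*v == -12)) <==> (v == 16 <==> v >= 14)))) && ((!(k < h)) ==> ((5/4)*k < 5*v - 5 <==> ((!(k == 3*v + 5)) <==> (v == 2*k - 2 <==> k >= 7))))
Before q := 3*h + 5: (k < h ==> (h < (11/4)*v - 17/4 <==> ((!(2*v == -12)) <==> (v == 16 <==> v >= 14)))) && ((!(k < h)) ==> ((5/4)*k < 5*v - 5 <==> ((!(k == 3*v + 5)) <==> (v == 2*k - 2 <==> k >= 7))))
Answer: WP = (k < h ==> (h < (11/4)*v - 17/4 <==> ((!(2*v == -12)) <==> (v == 16 <==> v >= 14)))) && ((!(k < h)) ==> ((5/4)*k < 5*v - 5 <==> ((!(k == 3*v + 5)) <==> (v == 2*k - 2 <==> k >= 7))))


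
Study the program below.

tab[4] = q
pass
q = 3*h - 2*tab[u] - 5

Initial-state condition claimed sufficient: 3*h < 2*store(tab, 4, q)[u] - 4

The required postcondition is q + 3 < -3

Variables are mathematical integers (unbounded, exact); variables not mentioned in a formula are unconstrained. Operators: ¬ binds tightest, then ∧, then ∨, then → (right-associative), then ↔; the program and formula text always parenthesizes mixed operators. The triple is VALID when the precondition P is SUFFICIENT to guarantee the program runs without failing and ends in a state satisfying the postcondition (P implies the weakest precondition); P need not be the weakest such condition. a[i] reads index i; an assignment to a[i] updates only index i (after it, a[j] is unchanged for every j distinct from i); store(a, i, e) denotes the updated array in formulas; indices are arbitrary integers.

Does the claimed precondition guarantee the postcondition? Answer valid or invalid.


Working backward. After the program, the postcondition q + 3 < -3 must hold; in canonical form it is q < -6.
Before q := 3*h - 2*tab[u] - 5: 3*h < 2*tab[u] - 1
Before skip: 3*h < 2*tab[u] - 1
Before tab[4] := q: 3*h < 2*store(tab, 4, q)[u] - 1
The weakest precondition is 3*h < 2*store(tab, 4, q)[u] - 1.
Check whether 3*h < 2*store(tab, 4, q)[u] - 4 implies it.
Every state satisfying the precondition satisfies the weakest precondition: the implication holds.
Answer: valid


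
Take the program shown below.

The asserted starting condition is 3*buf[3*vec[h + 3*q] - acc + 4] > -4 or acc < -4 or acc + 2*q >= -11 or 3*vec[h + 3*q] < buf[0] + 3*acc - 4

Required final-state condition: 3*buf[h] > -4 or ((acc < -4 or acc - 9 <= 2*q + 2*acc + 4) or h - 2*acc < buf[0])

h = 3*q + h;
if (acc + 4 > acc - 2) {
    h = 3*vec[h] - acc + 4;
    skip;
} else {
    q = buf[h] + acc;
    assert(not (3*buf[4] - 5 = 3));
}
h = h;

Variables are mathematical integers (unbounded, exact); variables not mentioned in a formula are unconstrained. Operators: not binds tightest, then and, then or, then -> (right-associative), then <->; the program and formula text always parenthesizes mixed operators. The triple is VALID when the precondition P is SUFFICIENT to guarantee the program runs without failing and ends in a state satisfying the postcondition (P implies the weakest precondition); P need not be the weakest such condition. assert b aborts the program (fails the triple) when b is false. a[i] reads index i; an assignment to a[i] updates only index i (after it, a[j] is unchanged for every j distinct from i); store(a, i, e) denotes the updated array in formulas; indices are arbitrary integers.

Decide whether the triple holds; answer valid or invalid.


Working backward. After the program, the postcondition 3*buf[h] > -4 or ((acc < -4 or acc - 9 <= 2*q + 2*acc + 4) or h - 2*acc < buf[0]) must hold; in canonical form it is 3*buf[h] > -4 or acc < -4 or acc + 2*q >= -13 or h < buf[0] + 2*acc.
Before h := h: 3*buf[h] > -4 or acc < -4 or acc + 2*q >= -13 or h < buf[0] + 2*acc
Then branch requires 3*buf[3*vec[h] - acc + 4] > -4 or acc < -4 or acc + 2*q >= -13 or 3*vec[h] < buf[0] + 3*acc - 4; else branch requires (not (3*buf[4] = 8)) and (3*buf[h] > -4 or acc < -4 or 2*buf[h] + 3*acc >= -13 or h < buf[0] + 2*acc).
Before the if: 3*buf[3*vec[h] - acc + 4] > -4 or acc < -4 or acc + 2*q >= -13 or 3*vec[h] < buf[0] + 3*acc - 4
Before h := 3*q + h: 3*buf[3*vec[h + 3*q] - acc + 4] > -4 or acc < -4 or acc + 2*q >= -13 or 3*vec[h + 3*q] < buf[0] + 3*acc - 4
The weakest precondition is 3*buf[3*vec[h + 3*q] - acc + 4] > -4 or acc < -4 or acc + 2*q >= -13 or 3*vec[h + 3*q] < buf[0] + 3*acc - 4.
Check whether 3*buf[3*vec[h + 3*q] - acc + 4] > -4 or acc < -4 or acc + 2*q >= -11 or 3*vec[h + 3*q] < buf[0] + 3*acc - 4 implies it.
Every state satisfying the precondition satisfies the weakest precondition: the implication holds.
Answer: valid


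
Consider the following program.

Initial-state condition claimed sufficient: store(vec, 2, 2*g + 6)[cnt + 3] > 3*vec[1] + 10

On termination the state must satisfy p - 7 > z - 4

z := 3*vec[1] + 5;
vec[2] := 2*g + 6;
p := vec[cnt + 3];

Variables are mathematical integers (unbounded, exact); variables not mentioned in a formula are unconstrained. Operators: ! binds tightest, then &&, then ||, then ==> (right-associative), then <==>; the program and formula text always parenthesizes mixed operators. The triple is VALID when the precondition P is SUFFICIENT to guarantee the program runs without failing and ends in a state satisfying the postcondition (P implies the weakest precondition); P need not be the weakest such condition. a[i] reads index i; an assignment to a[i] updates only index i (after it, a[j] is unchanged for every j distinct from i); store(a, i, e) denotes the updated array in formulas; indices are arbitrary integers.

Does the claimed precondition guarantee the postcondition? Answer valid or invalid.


Working backward. After the program, the postcondition p - 7 > z - 4 must hold; in canonical form it is p > z + 3.
Before p := vec[cnt + 3]: vec[cnt + 3] > z + 3
Before vec[2] := 2*g + 6: store(vec, 2, 2*g + 6)[cnt + 3] > z + 3
Before z := 3*vec[1] + 5: store(vec, 2, 2*g + 6)[cnt + 3] > 3*vec[1] + 8
The weakest precondition is store(vec, 2, 2*g + 6)[cnt + 3] > 3*vec[1] + 8.
Check whether store(vec, 2, 2*g + 6)[cnt + 3] > 3*vec[1] + 10 implies it.
Every state satisfying the precondition satisfies the weakest precondition: the implication holds.
Answer: valid


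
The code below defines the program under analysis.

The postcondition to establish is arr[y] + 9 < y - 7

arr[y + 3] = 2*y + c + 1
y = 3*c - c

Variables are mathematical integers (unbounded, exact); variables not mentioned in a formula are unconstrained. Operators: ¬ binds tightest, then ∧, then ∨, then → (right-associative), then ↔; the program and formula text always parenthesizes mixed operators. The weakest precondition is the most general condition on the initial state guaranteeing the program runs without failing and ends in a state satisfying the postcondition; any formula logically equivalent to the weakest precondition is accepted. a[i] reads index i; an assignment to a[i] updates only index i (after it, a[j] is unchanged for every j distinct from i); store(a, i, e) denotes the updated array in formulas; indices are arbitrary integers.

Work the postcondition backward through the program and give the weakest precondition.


Working backward. After the program, the postcondition arr[y] + 9 < y - 7 must hold; in canonical form it is arr[y] < y - 16.
Before y := 3*c - c: arr[2*c] < 2*c - 16
Before arr[y + 3] := 2*y + c + 1: store(arr, y + 3, c + 2*y + 1)[2*c] < 2*c - 16
Answer: WP = store(arr, y + 3, c + 2*y + 1)[2*c] < 2*c - 16


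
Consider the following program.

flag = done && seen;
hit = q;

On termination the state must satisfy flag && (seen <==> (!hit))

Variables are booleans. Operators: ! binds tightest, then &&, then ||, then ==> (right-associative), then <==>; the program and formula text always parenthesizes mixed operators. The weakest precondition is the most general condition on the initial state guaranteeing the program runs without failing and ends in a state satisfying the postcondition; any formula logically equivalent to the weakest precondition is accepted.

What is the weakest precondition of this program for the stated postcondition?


Working backward. After the program, flag && (seen <==> (!hit)) must hold.
Before hit := q: flag && (seen <==> (!q))
Before flag := done && seen: done && seen && (seen <==> (!q))
Answer: WP = done && seen && (seen <==> (!q))


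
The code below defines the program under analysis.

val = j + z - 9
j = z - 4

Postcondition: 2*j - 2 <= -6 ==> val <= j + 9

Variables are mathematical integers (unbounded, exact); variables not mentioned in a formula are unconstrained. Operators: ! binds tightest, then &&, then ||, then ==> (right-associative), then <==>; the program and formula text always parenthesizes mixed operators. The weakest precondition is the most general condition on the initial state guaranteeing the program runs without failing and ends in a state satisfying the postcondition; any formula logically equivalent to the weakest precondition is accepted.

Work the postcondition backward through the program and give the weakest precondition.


Working backward. After the program, the postcondition 2*j - 2 <= -6 ==> val <= j + 9 must hold; in canonical form it is 2*j <= -4 ==> val <= j + 9.
Before j := z - 4: 2*z <= 4 ==> val <= z + 5
Before val := j + z - 9: 2*z <= 4 ==> j <= 14
Answer: WP = 2*z <= 4 ==> j <= 14


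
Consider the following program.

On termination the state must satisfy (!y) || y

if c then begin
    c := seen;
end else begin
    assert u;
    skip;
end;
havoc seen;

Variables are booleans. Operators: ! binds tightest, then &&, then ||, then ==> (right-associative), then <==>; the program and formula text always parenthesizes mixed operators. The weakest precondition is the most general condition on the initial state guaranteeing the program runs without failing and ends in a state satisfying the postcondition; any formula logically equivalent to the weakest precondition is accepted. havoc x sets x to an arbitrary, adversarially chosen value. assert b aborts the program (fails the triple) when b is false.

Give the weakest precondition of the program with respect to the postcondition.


Working backward. After the program, the postcondition (!y) || y must hold; in canonical form it is true.
Before havoc seen: true
Then branch requires true; else branch requires u.
Before the if: (!c) ==> u
Answer: WP = (!c) ==> u


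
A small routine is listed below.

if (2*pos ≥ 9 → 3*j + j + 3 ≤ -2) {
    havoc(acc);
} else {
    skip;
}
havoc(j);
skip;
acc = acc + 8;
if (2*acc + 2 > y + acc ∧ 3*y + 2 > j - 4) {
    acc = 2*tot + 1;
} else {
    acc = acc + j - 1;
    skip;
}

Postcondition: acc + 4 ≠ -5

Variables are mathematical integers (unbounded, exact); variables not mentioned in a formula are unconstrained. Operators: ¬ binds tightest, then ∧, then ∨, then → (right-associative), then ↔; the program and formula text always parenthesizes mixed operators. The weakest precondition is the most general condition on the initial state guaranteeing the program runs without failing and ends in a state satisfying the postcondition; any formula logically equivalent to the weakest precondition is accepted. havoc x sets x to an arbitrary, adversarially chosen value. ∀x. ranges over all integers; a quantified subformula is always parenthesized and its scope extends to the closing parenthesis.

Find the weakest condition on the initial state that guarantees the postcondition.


Working backward. After the program, the postcondition acc + 4 ≠ -5 must hold; in canonical form it is acc ≠ -9.
Then branch requires 2*tot ≠ -10; else branch requires acc + j ≠ -8.
Before the if: ((acc > y - 2 ∧ 3*y > j - 6) → 2*tot ≠ -10) ∧ ((¬(acc > y - 2 ∧ 3*y > j - 6)) → acc + j ≠ -8)
Before acc := acc + 8: ((acc > y - 10 ∧ 3*y > j - 6) → 2*tot ≠ -10) ∧ ((¬(acc > y - 10 ∧ 3*y > j - 6)) → acc + j ≠ -16)
Before skip: ((acc > y - 10 ∧ 3*y > j - 6) → 2*tot ≠ -10) ∧ ((¬(acc > y - 10 ∧ 3*y > j - 6)) → acc + j ≠ -16)
Before havoc j: ∀j_1. (((acc > y - 10 ∧ 3*y > j_1 - 6) → 2*tot ≠ -10) ∧ ((¬(acc > y - 10 ∧ 3*y > j_1 - 6)) → acc + j_1 ≠ -16))
Then branch requires ∀acc_1. (∀j_1. (((acc_1 > y - 10 ∧ 3*y > j_1 - 6) → 2*tot ≠ -10) ∧ ((¬(acc_1 > y - 10 ∧ 3*y > j_1 - 6)) → acc_1 + j_1 ≠ -16))); else branch requires ∀j_1. (((acc > y - 10 ∧ 3*y > j_1 - 6) → 2*tot ≠ -10) ∧ ((¬(acc > y - 10 ∧ 3*y > j_1 - 6)) → acc + j_1 ≠ -16)).
Before the if: ((2*pos ≥ 9 → 4*j ≤ -5) → (∀acc_1. (∀j_1. (((acc_1 > y - 10 ∧ 3*y > j_1 - 6) → 2*tot ≠ -10) ∧ ((¬(acc_1 > y - 10 ∧ 3*y > j_1 - 6)) → acc_1 + j_1 ≠ -16))))) ∧ ((¬(2*pos ≥ 9 → 4*j ≤ -5)) → (∀j_1. (((acc > y - 10 ∧ 3*y > j_1 - 6) → 2*tot ≠ -10) ∧ ((¬(acc > y - 10 ∧ 3*y > j_1 - 6)) → acc + j_1 ≠ -16))))
Answer: WP = ((2*pos ≥ 9 → 4*j ≤ -5) → (∀acc_1. (∀j_1. (((acc_1 > y - 10 ∧ 3*y > j_1 - 6) → 2*tot ≠ -10) ∧ ((¬(acc_1 > y - 10 ∧ 3*y > j_1 - 6)) → acc_1 + j_1 ≠ -16))))) ∧ ((¬(2*pos ≥ 9 → 4*j ≤ -5)) → (∀j_1. (((acc > y - 10 ∧ 3*y > j_1 - 6) → 2*tot ≠ -10) ∧ ((¬(acc > y - 10 ∧ 3*y > j_1 - 6)) → acc + j_1 ≠ -16))))


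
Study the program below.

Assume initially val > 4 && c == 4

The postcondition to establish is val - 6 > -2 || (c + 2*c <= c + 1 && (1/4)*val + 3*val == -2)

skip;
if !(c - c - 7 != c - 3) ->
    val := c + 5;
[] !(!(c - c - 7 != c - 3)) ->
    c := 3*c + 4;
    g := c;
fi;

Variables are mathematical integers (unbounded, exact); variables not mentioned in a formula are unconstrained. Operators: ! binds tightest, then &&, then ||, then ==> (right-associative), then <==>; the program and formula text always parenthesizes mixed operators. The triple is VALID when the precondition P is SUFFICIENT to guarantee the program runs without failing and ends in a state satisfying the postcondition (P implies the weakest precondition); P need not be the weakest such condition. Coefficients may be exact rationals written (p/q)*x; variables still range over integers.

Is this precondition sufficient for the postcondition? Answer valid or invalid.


Working backward. After the program, the postcondition val - 6 > -2 || (c + 2*c <= c + 1 && (1/4)*val + 3*val == -2) must hold; in canonical form it is val > 4 || (2*c <= 1 && (13/4)*val == -2).
Then branch requires c > -1 || (2*c <= 1 && (13/4)*c == -73/4); else branch requires val > 4 || (6*c <= -7 && (13/4)*val == -2).
Before the if: ((!(c != -4)) ==> (c > -1 || (2*c <= 1 && (13/4)*c == -73/4))) && (c != -4 ==> (val > 4 || (6*c <= -7 && (13/4)*val == -2)))
Before skip: ((!(c != -4)) ==> (c > -1 || (2*c <= 1 && (13/4)*c == -73/4))) && (c != -4 ==> (val > 4 || (6*c <= -7 && (13/4)*val == -2)))
The weakest precondition is ((!(c != -4)) ==> (c > -1 || (2*c <= 1 && (13/4)*c == -73/4))) && (c != -4 ==> (val > 4 || (6*c <= -7 && (13/4)*val == -2))).
Check whether val > 4 && c == 4 implies it.
Every state satisfying the precondition satisfies the weakest precondition: the implication holds.
Answer: valid
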